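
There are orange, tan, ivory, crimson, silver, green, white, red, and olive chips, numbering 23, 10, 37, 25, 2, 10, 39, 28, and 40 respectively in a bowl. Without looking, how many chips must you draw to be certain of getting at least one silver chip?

The worst case draws every non-silver chip first: 23 + 10 + 37 + 25 + 10 + 39 + 28 + 40 = 212.
The next draw is then forced to be silver, giving 212 + 1 = 213.

213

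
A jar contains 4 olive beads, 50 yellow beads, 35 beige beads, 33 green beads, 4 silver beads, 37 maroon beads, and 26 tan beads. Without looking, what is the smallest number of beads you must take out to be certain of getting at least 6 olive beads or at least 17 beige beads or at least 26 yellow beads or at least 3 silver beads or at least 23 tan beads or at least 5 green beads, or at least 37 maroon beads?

110

Each of the 7 colors has its own threshold; avoid all of them simultaneously.
The worst case stops just short of every target: all 4 olive, 25 yellow, 16 beige, 4 green, 2 silver, 36 maroon, 22 tan — 4 + 25 + 16 + 4 + 2 + 36 + 22 = 109 beads.
One more bead must push some color to its target, so 109 + 1 = 110.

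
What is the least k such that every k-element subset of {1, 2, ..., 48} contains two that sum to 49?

25

Partition {1, …, 48} into 24 pairs: {1,48}, {2,47}, …, {24,25}.
Choosing 24 integers — say the integers 1 through 24 — takes one from each pair and avoids the property.
Choosing 25 forces two into the same pair by pigeonhole, and those sum to 49. So 25.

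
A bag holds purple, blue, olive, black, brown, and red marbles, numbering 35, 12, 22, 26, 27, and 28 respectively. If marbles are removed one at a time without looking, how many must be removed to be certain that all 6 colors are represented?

The hardest color to obtain is blue: we could draw every other marble first — 150 − 12 = 138 marbles — without a single blue one.
The next draw must be blue, so 138 + 1 = 139.

139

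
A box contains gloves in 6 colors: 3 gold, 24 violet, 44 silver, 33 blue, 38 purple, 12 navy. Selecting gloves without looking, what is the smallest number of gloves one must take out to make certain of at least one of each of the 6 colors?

152

The hardest color to obtain is gold: we could draw every other glove first — 154 − 3 = 151 gloves — without a single gold one.
The next draw must be gold, so 151 + 1 = 152.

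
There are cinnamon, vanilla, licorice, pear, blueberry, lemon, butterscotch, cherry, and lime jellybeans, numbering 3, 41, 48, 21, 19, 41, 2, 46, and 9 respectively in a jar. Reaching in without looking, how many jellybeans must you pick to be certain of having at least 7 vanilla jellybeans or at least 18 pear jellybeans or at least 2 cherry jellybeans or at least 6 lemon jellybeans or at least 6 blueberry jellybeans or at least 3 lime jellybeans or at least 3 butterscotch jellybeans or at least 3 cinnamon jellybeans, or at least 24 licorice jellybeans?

64

Each of the 9 flavors has its own threshold; avoid all of them simultaneously.
The worst case stops just short of every target: 2 cinnamon, 6 vanilla, 23 licorice, 17 pear, 5 blueberry, 5 lemon, 2 butterscotch, 1 cherry, 2 lime — 2 + 6 + 23 + 17 + 5 + 5 + 2 + 1 + 2 = 63 jellybeans.
One more jellybean must push some flavor to its target, so 63 + 1 = 64.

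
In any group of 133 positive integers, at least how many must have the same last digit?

14

There are 10 possible last digits, which serve as the pigeonholes.
If each of the 10 possible last digits held at most 13, the total would be at most 10 × 13 = 130 < 133, a contradiction.
So at least one holds ⌈133/10⌉ = 14.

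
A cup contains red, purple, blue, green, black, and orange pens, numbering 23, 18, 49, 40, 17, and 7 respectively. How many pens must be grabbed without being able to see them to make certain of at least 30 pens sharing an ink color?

124

Treat the 6 ink colors as pigeonholes.
In the worst case we take at most 29 of each ink color, but all 23 red, all 18 purple, all 17 black, and all 7 orange (fewer than 29), giving 23 + 18 + 29 + 29 + 17 + 7 = 123.
One more pen then forces some ink color to 30, so 123 + 1 = 124.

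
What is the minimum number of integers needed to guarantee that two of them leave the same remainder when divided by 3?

There are 3 residue classes modulo 3 acting as pigeonholes.
With 3 integers we could place one in each, avoiding any repeat.
One more forces some class to hold 2, so 3 + 1 = 4.

4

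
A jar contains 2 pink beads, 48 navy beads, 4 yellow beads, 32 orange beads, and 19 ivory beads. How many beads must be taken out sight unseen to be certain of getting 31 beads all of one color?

In the worst case we take at most 30 of each color, but all 2 pink, all 4 yellow, and all 19 ivory (fewer than 30), giving 2 + 30 + 4 + 30 + 19 = 85.
One more bead then forces some color to 31, so 85 + 1 = 86.

86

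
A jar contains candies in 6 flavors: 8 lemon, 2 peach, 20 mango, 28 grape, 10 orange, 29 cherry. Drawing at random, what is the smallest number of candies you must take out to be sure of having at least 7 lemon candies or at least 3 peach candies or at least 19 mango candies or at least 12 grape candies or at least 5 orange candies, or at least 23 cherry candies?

64

Each of the 6 flavors has its own threshold; avoid all of them simultaneously.
The worst case stops just short of every target: 6 lemon, 2 peach, 18 mango, 11 grape, 4 orange, 22 cherry — 6 + 2 + 18 + 11 + 4 + 22 = 63 candies.
One more candy must push some flavor to its target, so 63 + 1 = 64.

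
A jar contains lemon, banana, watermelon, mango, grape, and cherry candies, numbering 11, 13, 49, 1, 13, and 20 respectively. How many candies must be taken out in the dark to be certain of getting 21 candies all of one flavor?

79

Treat the 6 flavors as pigeonholes.
In the worst case we take at most 20 of each flavor, but all 11 lemon, all 13 banana, all 1 mango, and all 13 grape (fewer than 20), giving 11 + 13 + 20 + 1 + 13 + 20 = 78.
One more candy then forces some flavor to 21, so 78 + 1 = 79.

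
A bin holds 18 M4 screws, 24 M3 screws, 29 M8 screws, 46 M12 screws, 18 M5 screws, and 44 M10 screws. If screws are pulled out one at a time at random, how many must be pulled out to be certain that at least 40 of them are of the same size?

In the worst case we take at most 39 of each size, but all 18 M4, all 24 M3, all 29 M8, and all 18 M5 (fewer than 39), giving 18 + 24 + 29 + 39 + 18 + 39 = 167.
One more screw then forces some size to 40, so 167 + 1 = 168.

168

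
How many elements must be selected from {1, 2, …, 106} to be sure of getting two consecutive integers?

54

Partition {1, …, 106} into 53 pairs: {1,2}, {3,4}, …, {105,106}.
Choosing 53 integers — say the 53 even numbers 2, 4, …, 106 — takes one from each pair and avoids the property.
Choosing 54 forces two into the same pair by pigeonhole, and those are consecutive. So 54.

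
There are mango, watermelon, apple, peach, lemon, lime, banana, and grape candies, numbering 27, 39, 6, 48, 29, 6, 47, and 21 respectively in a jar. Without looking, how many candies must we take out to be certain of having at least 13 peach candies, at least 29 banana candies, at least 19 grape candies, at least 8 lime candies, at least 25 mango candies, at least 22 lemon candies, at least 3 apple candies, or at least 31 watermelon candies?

Each of the 8 flavors has its own threshold; avoid all of them simultaneously.
The worst case stops just short of every target: 24 mango, 30 watermelon, 2 apple, 12 peach, 21 lemon, all 6 lime, 28 banana, 18 grape — 24 + 30 + 2 + 12 + 21 + 6 + 28 + 18 = 141 candies.
One more candy must push some flavor to its target, so 141 + 1 = 142.

142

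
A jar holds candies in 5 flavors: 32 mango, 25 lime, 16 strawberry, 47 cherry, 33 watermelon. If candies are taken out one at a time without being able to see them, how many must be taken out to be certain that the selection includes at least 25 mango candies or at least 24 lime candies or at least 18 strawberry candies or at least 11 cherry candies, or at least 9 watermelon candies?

82

The worst case stops just short of every target: 24 mango, 23 lime, all 16 strawberry, 10 cherry, 8 watermelon — 24 + 23 + 16 + 10 + 8 = 81 candies.
One more candy must push some flavor to its target, so 81 + 1 = 82.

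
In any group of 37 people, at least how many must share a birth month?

4

The 37 people fall into 12 months of the year.
If each of the 12 months of the year held at most 3, the total would be at most 12 × 3 = 36 < 37, a contradiction.
So at least one holds ⌈37/12⌉ = 4.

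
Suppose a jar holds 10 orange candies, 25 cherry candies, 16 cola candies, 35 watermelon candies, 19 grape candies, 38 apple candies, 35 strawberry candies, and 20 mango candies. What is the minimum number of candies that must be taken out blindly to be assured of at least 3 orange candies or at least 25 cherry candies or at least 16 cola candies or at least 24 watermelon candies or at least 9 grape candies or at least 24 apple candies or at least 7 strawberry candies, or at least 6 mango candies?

107

Each of the 8 flavors has its own threshold; avoid all of them simultaneously.
The worst case stops just short of every target: 2 orange, 24 cherry, 15 cola, 23 watermelon, 8 grape, 23 apple, 6 strawberry, 5 mango — 2 + 24 + 15 + 23 + 8 + 23 + 6 + 5 = 106 candies.
One more candy must push some flavor to its target, so 106 + 1 = 107.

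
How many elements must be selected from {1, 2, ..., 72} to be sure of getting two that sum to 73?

37

Partition {1, …, 72} into 36 pairs: {1,72}, {2,71}, …, {36,37}.
Choosing 36 integers — say the integers 1 through 36 — takes one from each pair and avoids the property.
Choosing 37 forces two into the same pair by pigeonhole, and those sum to 73. So 37.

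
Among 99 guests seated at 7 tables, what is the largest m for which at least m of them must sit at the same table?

If each of the 7 tables held at most 14, the total would be at most 7 × 14 = 98 < 99, a contradiction.
So at least one holds ⌈99/7⌉ = 15.

15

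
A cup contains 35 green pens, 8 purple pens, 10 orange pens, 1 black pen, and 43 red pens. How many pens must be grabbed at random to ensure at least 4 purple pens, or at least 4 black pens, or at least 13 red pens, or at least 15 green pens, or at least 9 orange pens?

39

The worst case stops just short of every target: 14 green, 3 purple, 8 orange, all 1 black, 12 red — 14 + 3 + 8 + 1 + 12 = 38 pens.
One more pen must push some ink color to its target, so 38 + 1 = 39.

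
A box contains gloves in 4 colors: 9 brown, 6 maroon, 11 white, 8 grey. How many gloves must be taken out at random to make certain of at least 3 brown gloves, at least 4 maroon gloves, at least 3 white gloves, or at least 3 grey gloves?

10

The worst case stops just short of every target: 2 brown, 3 maroon, 2 white, 2 grey — 2 + 3 + 2 + 2 = 9 gloves.
One more glove must push some color to its target, so 9 + 1 = 10.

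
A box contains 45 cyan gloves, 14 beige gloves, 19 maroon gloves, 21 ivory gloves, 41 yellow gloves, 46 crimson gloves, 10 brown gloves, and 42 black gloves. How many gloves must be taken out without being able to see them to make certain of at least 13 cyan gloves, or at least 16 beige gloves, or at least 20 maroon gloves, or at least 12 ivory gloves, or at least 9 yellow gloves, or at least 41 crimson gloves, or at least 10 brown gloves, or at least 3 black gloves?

The worst case stops just short of every target: 12 cyan, all 14 beige, 19 maroon, 11 ivory, 8 yellow, 40 crimson, 9 brown, 2 black — 12 + 14 + 19 + 11 + 8 + 40 + 9 + 2 = 115 gloves.
One more glove must push some color to its target, so 115 + 1 = 116.

116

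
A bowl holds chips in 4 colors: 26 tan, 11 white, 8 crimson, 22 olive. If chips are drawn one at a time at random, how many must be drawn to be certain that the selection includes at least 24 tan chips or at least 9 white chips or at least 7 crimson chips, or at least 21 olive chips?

Each of the 4 colors has its own threshold; avoid all of them simultaneously.
The worst case stops just short of every target: 23 tan, 8 white, 6 crimson, 20 olive — 23 + 8 + 6 + 20 = 57 chips.
One more chip must push some color to its target, so 57 + 1 = 58.

58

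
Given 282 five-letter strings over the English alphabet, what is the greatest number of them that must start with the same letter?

11

There are 26 possible first letters, which serve as the pigeonholes.
If each of the 26 possible first letters held at most 10, the total would be at most 26 × 10 = 260 < 282, a contradiction.
So at least one holds ⌈282/26⌉ = 11.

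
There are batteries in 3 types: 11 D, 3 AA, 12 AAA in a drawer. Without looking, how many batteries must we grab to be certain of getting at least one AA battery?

To avoid AA batteries as long as possible, exhaust the other 2 types first.
The worst case draws every non-AA battery first: 11 + 12 = 23.
The next draw is then forced to be AA, giving 23 + 1 = 24.

24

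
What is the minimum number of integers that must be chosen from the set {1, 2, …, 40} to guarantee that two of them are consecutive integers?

Partition {1, …, 40} into 20 pairs: {1,2}, {3,4}, …, {39,40}.
Choosing 20 integers — say the 20 even numbers 2, 4, …, 40 — takes one from each pair and avoids the property.
Choosing 21 forces two into the same pair by pigeonhole, and those are consecutive. So 21.

21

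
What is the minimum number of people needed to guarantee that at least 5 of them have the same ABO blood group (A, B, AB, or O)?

There are 4 ABO blood groups acting as pigeonholes.
With 4 × 4 = 16 people we could place exactly 4 in each, with no class reaching 5.
One more forces some class to hold 5, so 16 + 1 = 17.

17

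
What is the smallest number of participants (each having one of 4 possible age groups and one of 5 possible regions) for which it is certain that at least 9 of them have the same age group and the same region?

There are 4 × 5 = 20 (age group, region) combinations acting as pigeonholes.
With 20 × 8 = 160 participants we could place exactly 8 in each, with no (age group, region) pair reaching 9.
One more forces some (age group, region) pair to hold 9, so 160 + 1 = 161.

161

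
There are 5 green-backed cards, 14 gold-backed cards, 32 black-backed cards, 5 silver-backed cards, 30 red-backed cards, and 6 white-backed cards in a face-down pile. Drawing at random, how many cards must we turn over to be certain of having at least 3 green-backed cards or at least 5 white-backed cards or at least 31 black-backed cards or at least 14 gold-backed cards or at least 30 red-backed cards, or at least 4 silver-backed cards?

The worst case stops just short of every target: 2 green-backed, 13 gold-backed, 30 black-backed, 3 silver-backed, 29 red-backed, 4 white-backed — 2 + 13 + 30 + 3 + 29 + 4 = 81 cards.
One more card must push some back color to its target, so 81 + 1 = 82.

82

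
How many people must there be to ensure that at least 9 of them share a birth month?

There are 12 months of the year acting as pigeonholes.
With 12 × 8 = 96 people we could place exactly 8 in each, with no class reaching 9.
One more forces some class to hold 9, so 96 + 1 = 97.

97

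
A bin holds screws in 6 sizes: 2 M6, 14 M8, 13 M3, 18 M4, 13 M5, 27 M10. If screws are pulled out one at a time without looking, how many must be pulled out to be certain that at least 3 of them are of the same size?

The worst case takes 2 screws of each size without reaching 3 of any: 6 × 2 = 12.
The next screw must bring some size to 3, so 12 + 1 = 13.

13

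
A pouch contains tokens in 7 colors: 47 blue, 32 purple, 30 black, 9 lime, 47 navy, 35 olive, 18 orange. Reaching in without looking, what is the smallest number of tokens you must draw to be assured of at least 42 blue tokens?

The worst case draws every non-blue token first: 32 + 30 + 9 + 47 + 35 + 18 = 171.
The next 42 draws are then forced to be blue, giving 171 + 42 = 213.

213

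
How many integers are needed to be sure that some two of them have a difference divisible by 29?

30

Use the pigeonhole principle on residue classes: two integers differ by a multiple of 29 exactly when they share a remainder mod 29.
There are 29 residue classes mod 29, so 29 integers can all lie in distinct classes.
One more integer must repeat a residue, giving a difference divisible by 29. So n = 29 + 1 = 30.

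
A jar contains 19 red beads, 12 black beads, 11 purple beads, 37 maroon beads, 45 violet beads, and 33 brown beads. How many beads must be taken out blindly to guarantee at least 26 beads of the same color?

Treat the 6 colors as pigeonholes.
In the worst case we take at most 25 of each color, but all 19 red, all 12 black, and all 11 purple (fewer than 25), giving 19 + 12 + 11 + 25 + 25 + 25 = 117.
One more bead then forces some color to 26, so 117 + 1 = 118.

118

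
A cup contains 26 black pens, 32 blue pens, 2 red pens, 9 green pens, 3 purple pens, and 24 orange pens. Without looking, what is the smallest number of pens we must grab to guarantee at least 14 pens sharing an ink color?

54

Treat the 6 ink colors as pigeonholes.
In the worst case we take at most 13 of each ink color, but all 2 red, all 9 green, and all 3 purple (fewer than 13), giving 13 + 13 + 2 + 9 + 3 + 13 = 53.
One more pen then forces some ink color to 14, so 53 + 1 = 54.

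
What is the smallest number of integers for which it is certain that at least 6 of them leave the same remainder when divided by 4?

21

There are 4 residue classes modulo 4 acting as pigeonholes.
With 4 × 5 = 20 integers we could place exactly 5 in each, with no class reaching 6.
One more forces some class to hold 6, so 20 + 1 = 21.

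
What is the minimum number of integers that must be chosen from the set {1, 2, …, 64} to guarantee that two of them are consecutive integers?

Partition {1, …, 64} into 32 pairs: {1,2}, {3,4}, …, {63,64}.
Choosing 32 integers — say the 32 even numbers 2, 4, …, 64 — takes one from each pair and avoids the property.
Choosing 33 forces two into the same pair by pigeonhole, and those are consecutive. So 33.

33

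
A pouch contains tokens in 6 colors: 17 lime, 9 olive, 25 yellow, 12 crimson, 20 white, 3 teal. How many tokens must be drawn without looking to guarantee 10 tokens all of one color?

49

Treat the 6 colors as pigeonholes.
In the worst case we take at most 9 of each color, but all 3 teal (fewer than 9), giving 9 + 9 + 9 + 9 + 9 + 3 = 48.
One more token then forces some color to 10, so 48 + 1 = 49.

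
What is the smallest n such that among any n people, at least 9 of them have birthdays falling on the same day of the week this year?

57

There are 7 days of the week acting as pigeonholes.
With 7 × 8 = 56 people we could place exactly 8 in each, with no class reaching 9.
One more forces some class to hold 9, so 56 + 1 = 57.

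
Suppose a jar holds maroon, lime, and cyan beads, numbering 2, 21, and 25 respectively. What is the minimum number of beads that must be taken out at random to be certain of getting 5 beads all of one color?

11

Treat the 3 colors as pigeonholes.
In the worst case we take at most 4 of each color, but all 2 maroon (fewer than 4), giving 2 + 4 + 4 = 10.
One more bead then forces some color to 5, so 10 + 1 = 11.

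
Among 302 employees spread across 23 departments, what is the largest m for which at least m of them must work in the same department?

14

The 302 employees fall into 23 departments.
If each of the 23 departments held at most 13, the total would be at most 23 × 13 = 299 < 302, a contradiction.
So at least one holds ⌈302/23⌉ = 14.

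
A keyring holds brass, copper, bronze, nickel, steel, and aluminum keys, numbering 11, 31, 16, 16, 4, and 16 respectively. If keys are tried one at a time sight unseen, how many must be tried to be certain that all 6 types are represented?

The hardest type to obtain is steel: we could draw every other key first — 94 − 4 = 90 keys — without a single steel one.
The next draw must be steel, so 90 + 1 = 91.

91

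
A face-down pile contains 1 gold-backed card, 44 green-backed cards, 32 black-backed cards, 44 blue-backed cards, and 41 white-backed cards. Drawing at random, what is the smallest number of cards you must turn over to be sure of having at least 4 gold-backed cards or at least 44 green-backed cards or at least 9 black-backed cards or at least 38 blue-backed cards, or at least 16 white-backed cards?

Each of the 5 back colors has its own threshold; avoid all of them simultaneously.
The worst case stops just short of every target: all 1 gold-backed, 43 green-backed, 8 black-backed, 37 blue-backed, 15 white-backed — 1 + 43 + 8 + 37 + 15 = 104 cards.
One more card must push some back color to its target, so 104 + 1 = 105.

105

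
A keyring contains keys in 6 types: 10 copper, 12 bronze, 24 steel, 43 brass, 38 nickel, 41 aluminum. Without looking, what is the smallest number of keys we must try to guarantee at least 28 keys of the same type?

Treat the 6 types as pigeonholes.
In the worst case we take at most 27 of each type, but all 10 copper, all 12 bronze, and all 24 steel (fewer than 27), giving 10 + 12 + 24 + 27 + 27 + 27 = 127.
One more key then forces some type to 28, so 127 + 1 = 128.

128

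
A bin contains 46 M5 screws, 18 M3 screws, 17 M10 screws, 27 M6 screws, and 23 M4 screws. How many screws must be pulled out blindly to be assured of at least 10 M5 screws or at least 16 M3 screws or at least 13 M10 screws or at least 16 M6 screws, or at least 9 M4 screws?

The worst case stops just short of every target: 9 M5, 15 M3, 12 M10, 15 M6, 8 M4 — 9 + 15 + 12 + 15 + 8 = 59 screws.
One more screw must push some size to its target, so 59 + 1 = 60.

60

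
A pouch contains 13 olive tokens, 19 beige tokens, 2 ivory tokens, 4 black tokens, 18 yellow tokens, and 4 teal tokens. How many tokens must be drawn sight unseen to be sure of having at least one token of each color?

The hardest color to obtain is ivory: we could draw every other token first — 60 − 2 = 58 tokens — without a single ivory one.
The next draw must be ivory, so 58 + 1 = 59.

59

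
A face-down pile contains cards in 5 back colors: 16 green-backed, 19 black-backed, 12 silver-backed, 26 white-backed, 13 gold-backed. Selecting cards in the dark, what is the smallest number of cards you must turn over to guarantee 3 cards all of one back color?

Treat the 5 back colors as pigeonholes.
The worst case takes 2 cards of each back color without reaching 3 of any: 5 × 2 = 10.
The next card must bring some back color to 3, so 10 + 1 = 11.

11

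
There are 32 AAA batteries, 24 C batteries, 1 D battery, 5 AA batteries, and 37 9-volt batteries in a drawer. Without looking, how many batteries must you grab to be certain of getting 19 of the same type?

In the worst case we take at most 18 of each type, but all 1 D and all 5 AA (fewer than 18), giving 18 + 18 + 1 + 5 + 18 = 60.
One more battery then forces some type to 19, so 60 + 1 = 61.

61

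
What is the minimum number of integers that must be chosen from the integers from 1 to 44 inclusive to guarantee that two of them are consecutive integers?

23

Partition {1, …, 44} into 22 pairs: {1,2}, {3,4}, …, {43,44}.
Choosing 22 integers — say the 22 even numbers 2, 4, …, 44 — takes one from each pair and avoids the property.
Choosing 23 forces two into the same pair by pigeonhole, and those are consecutive. So 23.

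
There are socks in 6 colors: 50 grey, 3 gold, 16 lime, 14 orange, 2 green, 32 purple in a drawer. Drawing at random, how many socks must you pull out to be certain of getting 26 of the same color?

86

Treat the 6 colors as pigeonholes.
In the worst case we take at most 25 of each color, but all 3 gold, all 16 lime, all 14 orange, and all 2 green (fewer than 25), giving 25 + 3 + 16 + 14 + 2 + 25 = 85.
One more sock then forces some color to 26, so 85 + 1 = 86.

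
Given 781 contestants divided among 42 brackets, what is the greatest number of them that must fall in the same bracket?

If each of the 42 brackets held at most 18, the total would be at most 42 × 18 = 756 < 781, a contradiction.
So at least one holds ⌈781/42⌉ = 19.

19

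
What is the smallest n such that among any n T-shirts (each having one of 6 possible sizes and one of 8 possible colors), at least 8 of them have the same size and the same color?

There are 6 × 8 = 48 (size, color) combinations acting as pigeonholes.
With 48 × 7 = 336 T-shirts we could place exactly 7 in each, with no (size, color) pair reaching 8.
One more forces some (size, color) pair to hold 8, so 336 + 1 = 337.

337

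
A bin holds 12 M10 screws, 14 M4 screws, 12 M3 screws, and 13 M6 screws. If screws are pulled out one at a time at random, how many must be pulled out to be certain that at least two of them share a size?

5

Treat the 4 sizes as pigeonholes.
The worst case takes 1 screw of each size without reaching 2 of any: 4 × 1 = 4.
The next screw must bring some size to 2, so 4 + 1 = 5.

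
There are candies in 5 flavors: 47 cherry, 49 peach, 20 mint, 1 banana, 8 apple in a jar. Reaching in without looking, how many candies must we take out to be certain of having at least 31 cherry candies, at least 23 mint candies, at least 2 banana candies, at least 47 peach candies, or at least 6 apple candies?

Each of the 5 flavors has its own threshold; avoid all of them simultaneously.
The worst case stops just short of every target: 30 cherry, 46 peach, all 20 mint, 1 banana, 5 apple — 30 + 46 + 20 + 1 + 5 = 102 candies.
One more candy must push some flavor to its target, so 102 + 1 = 103.

103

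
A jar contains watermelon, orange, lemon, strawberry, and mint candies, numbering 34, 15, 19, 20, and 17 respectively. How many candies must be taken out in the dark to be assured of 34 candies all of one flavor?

In the worst case we take at most 33 of each flavor, but all 15 orange, all 19 lemon, all 20 strawberry, and all 17 mint (fewer than 33), giving 33 + 15 + 19 + 20 + 17 = 104.
One more candy then forces some flavor to 34, so 104 + 1 = 105.

105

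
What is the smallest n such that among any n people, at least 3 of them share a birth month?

25

There are 12 months of the year acting as pigeonholes.
With 12 × 2 = 24 people we could place exactly 2 in each, with no class reaching 3.
One more forces some class to hold 3, so 24 + 1 = 25.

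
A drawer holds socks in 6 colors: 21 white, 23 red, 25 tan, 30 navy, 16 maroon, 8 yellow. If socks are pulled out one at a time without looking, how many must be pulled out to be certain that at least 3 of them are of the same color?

13

The worst case takes 2 socks of each color without reaching 3 of any: 6 × 2 = 12.
The next sock must bring some color to 3, so 12 + 1 = 13.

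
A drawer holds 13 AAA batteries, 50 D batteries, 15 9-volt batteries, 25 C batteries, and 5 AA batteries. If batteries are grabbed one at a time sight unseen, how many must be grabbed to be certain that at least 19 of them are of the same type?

In the worst case we take at most 18 of each type, but all 13 AAA, all 15 9-volt, and all 5 AA (fewer than 18), giving 13 + 18 + 15 + 18 + 5 = 69.
One more battery then forces some type to 19, so 69 + 1 = 70.

70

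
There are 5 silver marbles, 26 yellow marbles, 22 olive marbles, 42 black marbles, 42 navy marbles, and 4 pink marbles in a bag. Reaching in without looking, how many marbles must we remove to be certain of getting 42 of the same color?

140

In the worst case we take at most 41 of each color, but all 5 silver, all 26 yellow, all 22 olive, and all 4 pink (fewer than 41), giving 5 + 26 + 22 + 41 + 41 + 4 = 139.
One more marble then forces some color to 42, so 139 + 1 = 140.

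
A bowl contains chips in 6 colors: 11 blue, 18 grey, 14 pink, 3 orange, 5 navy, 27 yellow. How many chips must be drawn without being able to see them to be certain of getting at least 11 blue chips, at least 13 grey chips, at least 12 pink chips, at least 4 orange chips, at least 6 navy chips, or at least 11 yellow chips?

52

The worst case stops just short of every target: 10 blue, 12 grey, 11 pink, 3 orange, 5 navy, 10 yellow — 10 + 12 + 11 + 3 + 5 + 10 = 51 chips.
One more chip must push some color to its target, so 51 + 1 = 52.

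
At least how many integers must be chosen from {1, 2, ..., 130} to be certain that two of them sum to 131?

66

Partition {1, …, 130} into 65 pairs: {1,130}, {2,129}, …, {65,66}.
Choosing 65 integers — say the integers 1 through 65 — takes one from each pair and avoids the property.
Choosing 66 forces two into the same pair by pigeonhole, and those sum to 131. So 66.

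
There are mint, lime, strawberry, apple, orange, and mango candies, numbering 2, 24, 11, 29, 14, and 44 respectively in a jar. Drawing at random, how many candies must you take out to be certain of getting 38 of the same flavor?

In the worst case we take at most 37 of each flavor, but all 2 mint, all 24 lime, all 11 strawberry, all 29 apple, and all 14 orange (fewer than 37), giving 2 + 24 + 11 + 29 + 14 + 37 = 117.
One more candy then forces some flavor to 38, so 117 + 1 = 118.

118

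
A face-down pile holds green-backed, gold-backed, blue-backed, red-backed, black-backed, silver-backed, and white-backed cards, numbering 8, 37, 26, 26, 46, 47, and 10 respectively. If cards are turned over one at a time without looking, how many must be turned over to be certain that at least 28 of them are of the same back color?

In the worst case we take at most 27 of each back color, but all 8 green-backed, all 26 blue-backed, all 26 red-backed, and all 10 white-backed (fewer than 27), giving 8 + 27 + 26 + 26 + 27 + 27 + 10 = 151.
One more card then forces some back color to 28, so 151 + 1 = 152.

152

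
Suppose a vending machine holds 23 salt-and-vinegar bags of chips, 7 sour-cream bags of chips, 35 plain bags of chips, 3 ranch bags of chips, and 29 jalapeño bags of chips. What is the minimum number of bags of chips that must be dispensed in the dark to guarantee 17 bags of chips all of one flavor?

59

In the worst case we take at most 16 of each flavor, but all 7 sour-cream and all 3 ranch (fewer than 16), giving 16 + 7 + 16 + 3 + 16 = 58.
One more bag of chips then forces some flavor to 17, so 58 + 1 = 59.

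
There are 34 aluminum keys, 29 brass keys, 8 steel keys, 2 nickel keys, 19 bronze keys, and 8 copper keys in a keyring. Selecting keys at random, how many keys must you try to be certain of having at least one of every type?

The hardest type to obtain is nickel: we could draw every other key first — 100 − 2 = 98 keys — without a single nickel one.
The next draw must be nickel, so 98 + 1 = 99.

99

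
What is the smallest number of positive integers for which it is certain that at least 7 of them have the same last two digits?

There are 100 possible two-digit endings acting as pigeonholes.
With 100 × 6 = 600 positive integers we could place exactly 6 in each, with no class reaching 7.
One more forces some class to hold 7, so 600 + 1 = 601.

601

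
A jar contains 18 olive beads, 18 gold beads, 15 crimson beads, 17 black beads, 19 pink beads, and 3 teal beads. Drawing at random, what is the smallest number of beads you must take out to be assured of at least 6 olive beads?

78

To avoid olive beads as long as possible, exhaust the other 5 colors first.
The worst case draws every non-olive bead first: 18 + 15 + 17 + 19 + 3 = 72.
The next 6 draws are then forced to be olive, giving 72 + 6 = 78.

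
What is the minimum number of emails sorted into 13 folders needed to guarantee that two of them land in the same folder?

14

There are 13 folders acting as pigeonholes.
With 13 emails we could place one in each, avoiding any repeat.
One more forces some class to hold 2, so 13 + 1 = 14.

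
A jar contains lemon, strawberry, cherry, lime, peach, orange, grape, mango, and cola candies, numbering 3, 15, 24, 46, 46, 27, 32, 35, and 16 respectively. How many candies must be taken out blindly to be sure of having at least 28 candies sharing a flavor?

Treat the 9 flavors as pigeonholes.
In the worst case we take at most 27 of each flavor, but all 3 lemon, all 15 strawberry, all 24 cherry, and all 16 cola (fewer than 27), giving 3 + 15 + 24 + 27 + 27 + 27 + 27 + 27 + 16 = 193.
One more candy then forces some flavor to 28, so 193 + 1 = 194.

194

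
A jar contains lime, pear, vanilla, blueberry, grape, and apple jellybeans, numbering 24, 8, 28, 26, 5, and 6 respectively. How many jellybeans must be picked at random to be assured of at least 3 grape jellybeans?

95

The worst case draws every non-grape jellybean first: 24 + 8 + 28 + 26 + 6 = 92.
The next 3 draws are then forced to be grape, giving 92 + 3 = 95.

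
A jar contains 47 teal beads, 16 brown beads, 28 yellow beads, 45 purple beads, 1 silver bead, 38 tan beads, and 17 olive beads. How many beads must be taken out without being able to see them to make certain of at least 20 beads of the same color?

In the worst case we take at most 19 of each color, but all 16 brown, all 1 silver, and all 17 olive (fewer than 19), giving 19 + 16 + 19 + 19 + 1 + 19 + 17 = 110.
One more bead then forces some color to 20, so 110 + 1 = 111.

111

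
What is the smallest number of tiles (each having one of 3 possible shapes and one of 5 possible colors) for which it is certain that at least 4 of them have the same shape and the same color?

46

There are 3 × 5 = 15 (shape, color) combinations acting as pigeonholes.
With 15 × 3 = 45 tiles we could place exactly 3 in each, with no (shape, color) pair reaching 4.
One more forces some (shape, color) pair to hold 4, so 45 + 1 = 46.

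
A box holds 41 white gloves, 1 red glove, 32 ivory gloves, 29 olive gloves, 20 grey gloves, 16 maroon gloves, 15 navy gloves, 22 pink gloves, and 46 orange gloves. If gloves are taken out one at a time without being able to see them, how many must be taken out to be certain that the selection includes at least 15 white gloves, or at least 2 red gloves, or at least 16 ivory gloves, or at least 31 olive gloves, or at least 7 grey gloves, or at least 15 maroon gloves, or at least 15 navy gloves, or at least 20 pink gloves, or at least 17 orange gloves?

129

Each of the 9 colors has its own threshold; avoid all of them simultaneously.
The worst case stops just short of every target: 14 white, 1 red, 15 ivory, all 29 olive, 6 grey, 14 maroon, 14 navy, 19 pink, 16 orange — 14 + 1 + 15 + 29 + 6 + 14 + 14 + 19 + 16 = 128 gloves.
One more glove must push some color to its target, so 128 + 1 = 129.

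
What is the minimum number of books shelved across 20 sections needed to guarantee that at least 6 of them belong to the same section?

There are 20 sections acting as pigeonholes.
With 20 × 5 = 100 books we could place exactly 5 in each, with no class reaching 6.
One more forces some class to hold 6, so 100 + 1 = 101.

101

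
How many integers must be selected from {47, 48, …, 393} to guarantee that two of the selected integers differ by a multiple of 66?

Group the integers by remainder mod 66; there are 66 residue classes, each nonempty in this range.
Choosing one from each class (66 integers) avoids any shared remainder.
One more choice must repeat a class, so two differ by a multiple of 66. Hence 66 + 1 = 67.

67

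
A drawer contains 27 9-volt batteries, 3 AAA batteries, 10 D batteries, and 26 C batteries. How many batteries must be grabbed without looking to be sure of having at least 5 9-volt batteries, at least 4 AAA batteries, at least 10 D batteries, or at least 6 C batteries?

The worst case stops just short of every target: 4 9-volt, 3 AAA, 9 D, 5 C — 4 + 3 + 9 + 5 = 21 batteries.
One more battery must push some type to its target, so 21 + 1 = 22.

22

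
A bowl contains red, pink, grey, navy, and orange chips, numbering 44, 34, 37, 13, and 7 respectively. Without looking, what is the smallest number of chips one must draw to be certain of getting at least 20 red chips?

111

The worst case draws every non-red chip first: 34 + 37 + 13 + 7 = 91.
The next 20 draws are then forced to be red, giving 91 + 20 = 111.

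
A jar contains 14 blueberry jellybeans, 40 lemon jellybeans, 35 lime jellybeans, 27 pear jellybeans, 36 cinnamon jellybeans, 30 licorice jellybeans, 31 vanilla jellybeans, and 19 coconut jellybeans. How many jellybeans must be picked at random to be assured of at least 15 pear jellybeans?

The worst case draws every non-pear jellybean first: 14 + 40 + 35 + 36 + 30 + 31 + 19 = 205.
The next 15 draws are then forced to be pear, giving 205 + 15 = 220.

220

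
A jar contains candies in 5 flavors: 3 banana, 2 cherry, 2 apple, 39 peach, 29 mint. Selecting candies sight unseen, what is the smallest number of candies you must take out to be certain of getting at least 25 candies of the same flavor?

56

In the worst case we take at most 24 of each flavor, but all 3 banana, all 2 cherry, and all 2 apple (fewer than 24), giving 3 + 2 + 2 + 24 + 24 = 55.
One more candy then forces some flavor to 25, so 55 + 1 = 56.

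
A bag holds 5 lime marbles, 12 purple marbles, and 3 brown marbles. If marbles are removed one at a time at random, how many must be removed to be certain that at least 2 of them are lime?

To avoid lime marbles as long as possible, exhaust the other 2 colors first.
The worst case draws every non-lime marble first: 12 + 3 = 15.
The next 2 draws are then forced to be lime, giving 15 + 2 = 17.

17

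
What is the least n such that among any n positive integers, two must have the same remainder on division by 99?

Two integers differ by a multiple of 99 exactly when they share a remainder mod 99.
There are 99 residue classes mod 99, so 99 integers can all lie in distinct classes.
One more integer must repeat a residue, giving a difference divisible by 99. So n = 99 + 1 = 100.

100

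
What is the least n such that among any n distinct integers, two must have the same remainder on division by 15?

16

Two integers differ by a multiple of 15 exactly when they share a remainder mod 15.
There are 15 residue classes mod 15, so 15 integers can all lie in distinct classes.
One more integer must repeat a residue, giving a difference divisible by 15. So n = 15 + 1 = 16.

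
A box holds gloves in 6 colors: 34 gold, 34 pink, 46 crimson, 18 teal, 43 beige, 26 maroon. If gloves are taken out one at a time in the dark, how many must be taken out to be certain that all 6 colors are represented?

The hardest color to obtain is teal: we could draw every other glove first — 201 − 18 = 183 gloves — without a single teal one.
The next draw must be teal, so 183 + 1 = 184.

184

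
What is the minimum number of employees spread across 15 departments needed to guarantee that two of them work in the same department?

There are 15 departments acting as pigeonholes.
With 15 employees we could place one in each, avoiding any repeat.
One more forces some class to hold 2, so 15 + 1 = 16.

16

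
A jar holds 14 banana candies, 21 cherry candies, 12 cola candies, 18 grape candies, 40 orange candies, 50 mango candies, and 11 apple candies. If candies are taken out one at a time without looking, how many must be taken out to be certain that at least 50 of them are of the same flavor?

166

Treat the 7 flavors as pigeonholes.
In the worst case we take at most 49 of each flavor, but all 14 banana, all 21 cherry, all 12 cola, all 18 grape, all 40 orange, and all 11 apple (fewer than 49), giving 14 + 21 + 12 + 18 + 40 + 49 + 11 = 165.
One more candy then forces some flavor to 50, so 165 + 1 = 166.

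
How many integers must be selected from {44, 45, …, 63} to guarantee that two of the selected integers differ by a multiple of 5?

6

Group the integers by remainder mod 5; there are 5 residue classes, each nonempty in this range.
Choosing one from each class (5 integers) avoids any shared remainder.
One more choice must repeat a class, so two differ by a multiple of 5. Hence 5 + 1 = 6.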